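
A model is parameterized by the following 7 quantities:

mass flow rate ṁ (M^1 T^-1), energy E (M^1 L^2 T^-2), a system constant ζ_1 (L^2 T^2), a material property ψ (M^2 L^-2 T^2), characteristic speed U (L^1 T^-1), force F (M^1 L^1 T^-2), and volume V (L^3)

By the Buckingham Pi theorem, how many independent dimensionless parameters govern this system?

There are 7 variables and 3 base dimensions (M, L, T).
The dimension matrix has rank 3.
Independent dimensionless groups: 7 − 3 = 4.

4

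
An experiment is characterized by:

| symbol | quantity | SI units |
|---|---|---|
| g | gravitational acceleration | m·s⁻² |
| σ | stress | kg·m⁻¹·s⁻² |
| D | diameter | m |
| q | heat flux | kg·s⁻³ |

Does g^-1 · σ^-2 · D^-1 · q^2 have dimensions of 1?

yes

Sum the exponent of each base dimension across the product:
  M: −[g]_M − 2·[σ]_M − [D]_M + 2·[q]_M = −(0) − 2·(1) − (0) + 2·(1) = 0
  L: −[g]_L − 2·[σ]_L − [D]_L + 2·[q]_L = −(1) − 2·(-1) − (1) + 2·(0) = 0
  T: −[g]_T − 2·[σ]_T − [D]_T + 2·[q]_T = −(-2) − 2·(-2) − (0) + 2·(-3) = 0
  I: −[g]_I − 2·[σ]_I − [D]_I + 2·[q]_I = −(0) − 2·(0) − (0) + 2·(0) = 0
All base exponents vanish — dimensionless.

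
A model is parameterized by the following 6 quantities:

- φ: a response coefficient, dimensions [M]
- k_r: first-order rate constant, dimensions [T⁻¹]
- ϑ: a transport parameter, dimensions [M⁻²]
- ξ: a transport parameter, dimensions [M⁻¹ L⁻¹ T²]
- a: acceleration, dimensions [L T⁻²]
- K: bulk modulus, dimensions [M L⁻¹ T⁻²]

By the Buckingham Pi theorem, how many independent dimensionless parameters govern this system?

3

There are 6 variables and 3 base dimensions (M, L, T).
The dimension matrix has rank 3.
Independent dimensionless groups: 6 − 3 = 3.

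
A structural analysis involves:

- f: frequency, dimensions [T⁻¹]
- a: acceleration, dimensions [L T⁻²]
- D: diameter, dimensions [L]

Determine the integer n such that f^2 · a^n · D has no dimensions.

Balance the L exponent: (1)·n from a, plus 2·(0) + (1) = 1 from the rest, must sum to zero.
n + 1 = 0, so n = -1.

-1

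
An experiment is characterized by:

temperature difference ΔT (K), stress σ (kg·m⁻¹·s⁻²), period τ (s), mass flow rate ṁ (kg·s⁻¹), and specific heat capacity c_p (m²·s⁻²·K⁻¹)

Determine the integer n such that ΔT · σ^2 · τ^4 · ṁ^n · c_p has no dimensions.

Balance the M exponent: (1)·n from ṁ, plus (0) + 2·(1) + 4·(0) + (0) = 2 from the rest, must sum to zero.
n + 2 = 0, so n = -2.

-2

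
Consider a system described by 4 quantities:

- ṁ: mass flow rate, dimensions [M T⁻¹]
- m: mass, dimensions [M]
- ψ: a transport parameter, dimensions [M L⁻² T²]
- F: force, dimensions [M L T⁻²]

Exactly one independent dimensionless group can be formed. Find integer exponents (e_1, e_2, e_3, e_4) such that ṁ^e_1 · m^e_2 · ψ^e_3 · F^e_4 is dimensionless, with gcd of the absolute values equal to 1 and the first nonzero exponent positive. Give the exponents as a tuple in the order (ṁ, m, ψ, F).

M: e_1·(1) + e_2·(1) + e_3·(1) + e_4·(1) = 0
L: e_1·(0) + e_2·(0) + e_3·(-2) + e_4·(1) = 0
T: e_1·(-1) + e_2·(0) + e_3·(2) + e_4·(-2) = 0
Solving this homogeneous linear system for the smallest-integer solution (first nonzero entry positive) gives (2, 1, -1, -2).

(2, 1, -1, -2)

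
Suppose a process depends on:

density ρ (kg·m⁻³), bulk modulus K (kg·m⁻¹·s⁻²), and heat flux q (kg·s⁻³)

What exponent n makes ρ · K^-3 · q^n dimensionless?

2

Balance the M exponent: (1)·n from q, plus (1) − 3·(1) = -2 from the rest, must sum to zero.
n − 2 = 0, so n = 2.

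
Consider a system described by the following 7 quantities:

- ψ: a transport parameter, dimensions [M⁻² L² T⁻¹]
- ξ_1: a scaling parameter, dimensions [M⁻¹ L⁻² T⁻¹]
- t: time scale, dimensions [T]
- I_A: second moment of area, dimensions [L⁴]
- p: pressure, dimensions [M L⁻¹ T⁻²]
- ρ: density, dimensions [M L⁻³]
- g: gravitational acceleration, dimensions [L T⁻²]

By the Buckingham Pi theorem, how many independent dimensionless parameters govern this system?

There are 7 variables and 3 base dimensions (M, L, T).
The dimension matrix has rank 3.
Independent dimensionless groups: 7 − 3 = 4.

4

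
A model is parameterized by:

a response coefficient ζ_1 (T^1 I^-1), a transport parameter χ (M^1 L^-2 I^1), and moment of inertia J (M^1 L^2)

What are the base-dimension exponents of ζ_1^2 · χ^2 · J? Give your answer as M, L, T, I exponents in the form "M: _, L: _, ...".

Collect each base-dimension exponent across the product:
  M: 2·(0) + 2·(1) + (1) = 3
  L: 2·(0) + 2·(-2) + (2) = -2
  T: 2·(1) + 2·(0) + (0) = 2
  I: 2·(-1) + 2·(1) + (0) = 0
So the dimensions are [M³ L⁻² T²].

M: 3, L: -2, T: 2, I: 0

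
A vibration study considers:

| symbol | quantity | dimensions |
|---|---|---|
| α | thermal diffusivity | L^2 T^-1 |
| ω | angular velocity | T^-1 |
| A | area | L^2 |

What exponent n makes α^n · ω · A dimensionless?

-1

Balance the L exponent: (2)·n from α, plus (0) + (2) = 2 from the rest, must sum to zero.
2n + 2 = 0, so n = -1.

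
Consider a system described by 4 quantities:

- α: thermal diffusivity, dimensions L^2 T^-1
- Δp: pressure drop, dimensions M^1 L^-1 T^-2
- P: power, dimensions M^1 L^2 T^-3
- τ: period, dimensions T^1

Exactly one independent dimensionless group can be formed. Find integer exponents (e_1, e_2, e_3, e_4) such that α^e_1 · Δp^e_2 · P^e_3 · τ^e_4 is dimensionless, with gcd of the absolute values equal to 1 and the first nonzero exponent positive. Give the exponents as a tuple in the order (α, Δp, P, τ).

(3, 2, -2, 1)

M: e_1·(0) + e_2·(1) + e_3·(1) + e_4·(0) = 0
L: e_1·(2) + e_2·(-1) + e_3·(2) + e_4·(0) = 0
T: e_1·(-1) + e_2·(-2) + e_3·(-3) + e_4·(1) = 0
Solving this homogeneous linear system for the smallest-integer solution (first nonzero entry positive) gives (3, 2, -2, 1).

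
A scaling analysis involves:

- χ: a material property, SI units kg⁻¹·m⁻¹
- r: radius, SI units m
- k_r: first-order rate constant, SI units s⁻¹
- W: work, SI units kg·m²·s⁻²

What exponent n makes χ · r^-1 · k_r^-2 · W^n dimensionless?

1

Balance the M exponent: (1)·n from W, plus (-1) − (0) − 2·(0) = -1 from the rest, must sum to zero.
n − 1 = 0, so n = 1.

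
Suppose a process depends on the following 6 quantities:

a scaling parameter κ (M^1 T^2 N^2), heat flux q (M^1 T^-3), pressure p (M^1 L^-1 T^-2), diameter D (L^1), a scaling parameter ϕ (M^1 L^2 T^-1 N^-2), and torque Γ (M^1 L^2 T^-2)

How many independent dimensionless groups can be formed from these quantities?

2

There are 6 variables and 4 base dimensions (M, L, T, N).
The dimension matrix has rank 4.
Independent dimensionless groups: 6 − 4 = 2.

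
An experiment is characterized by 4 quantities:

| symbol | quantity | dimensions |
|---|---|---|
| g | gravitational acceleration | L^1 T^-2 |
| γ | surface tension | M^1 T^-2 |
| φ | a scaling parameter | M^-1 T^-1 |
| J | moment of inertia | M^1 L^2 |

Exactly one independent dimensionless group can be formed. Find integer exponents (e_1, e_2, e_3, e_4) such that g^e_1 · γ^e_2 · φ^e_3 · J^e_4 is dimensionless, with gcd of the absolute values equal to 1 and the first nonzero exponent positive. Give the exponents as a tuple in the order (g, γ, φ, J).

(2, -1, -2, -1)

M: e_1·(0) + e_2·(1) + e_3·(-1) + e_4·(1) = 0
L: e_1·(1) + e_2·(0) + e_3·(0) + e_4·(2) = 0
T: e_1·(-2) + e_2·(-2) + e_3·(-1) + e_4·(0) = 0
Solving this homogeneous linear system for the smallest-integer solution (first nonzero entry positive) gives (2, -1, -2, -1).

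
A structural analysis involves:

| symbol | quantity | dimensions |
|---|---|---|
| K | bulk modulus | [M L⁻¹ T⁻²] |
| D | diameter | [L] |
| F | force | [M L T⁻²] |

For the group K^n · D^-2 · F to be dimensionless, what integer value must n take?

-1

Balance the M exponent: (1)·n from K, plus −2·(0) + (1) = 1 from the rest, must sum to zero.
n + 1 = 0, so n = -1.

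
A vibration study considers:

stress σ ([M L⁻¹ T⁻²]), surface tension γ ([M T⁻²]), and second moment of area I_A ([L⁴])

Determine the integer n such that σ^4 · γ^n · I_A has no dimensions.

Balance the M exponent: (1)·n from γ, plus 4·(1) + (0) = 4 from the rest, must sum to zero.
n + 4 = 0, so n = -4.

-4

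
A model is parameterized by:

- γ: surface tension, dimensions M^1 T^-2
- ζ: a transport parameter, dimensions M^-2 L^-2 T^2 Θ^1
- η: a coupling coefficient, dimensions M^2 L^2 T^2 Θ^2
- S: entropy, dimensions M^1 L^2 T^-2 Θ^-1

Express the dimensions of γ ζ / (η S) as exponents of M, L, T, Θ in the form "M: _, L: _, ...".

M: -4, L: -6, T: 0, Θ: 0

Collect each base-dimension exponent across the product:
  M: (1) + (-2) − (2) − (1) = -4
  L: (0) + (-2) − (2) − (2) = -6
  T: (-2) + (2) − (2) − (-2) = 0
  Θ: (0) + (1) − (2) − (-1) = 0
So the dimensions are [M⁻⁴ L⁻⁶].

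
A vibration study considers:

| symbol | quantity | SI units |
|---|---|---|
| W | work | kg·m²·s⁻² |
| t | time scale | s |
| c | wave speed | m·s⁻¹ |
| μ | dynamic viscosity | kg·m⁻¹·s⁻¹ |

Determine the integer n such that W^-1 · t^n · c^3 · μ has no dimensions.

2

Balance the T exponent: (1)·n from t, plus −(-2) + 3·(-1) + (-1) = -2 from the rest, must sum to zero.
n − 2 = 0, so n = 2.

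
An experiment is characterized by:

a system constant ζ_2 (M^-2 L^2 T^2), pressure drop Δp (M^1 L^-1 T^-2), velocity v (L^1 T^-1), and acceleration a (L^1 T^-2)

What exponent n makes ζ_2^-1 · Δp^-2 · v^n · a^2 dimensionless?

Balance the L exponent: (1)·n from v, plus −(2) − 2·(-1) + 2·(1) = 2 from the rest, must sum to zero.
n + 2 = 0, so n = -2.

-2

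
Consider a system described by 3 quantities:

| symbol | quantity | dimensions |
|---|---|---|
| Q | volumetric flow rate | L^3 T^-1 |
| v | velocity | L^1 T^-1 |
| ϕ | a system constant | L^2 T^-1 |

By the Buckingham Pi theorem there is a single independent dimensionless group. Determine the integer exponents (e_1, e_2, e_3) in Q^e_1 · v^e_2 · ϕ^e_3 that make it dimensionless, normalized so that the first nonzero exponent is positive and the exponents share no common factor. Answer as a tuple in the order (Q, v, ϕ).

L: e_1·(3) + e_2·(1) + e_3·(2) = 0
T: e_1·(-1) + e_2·(-1) + e_3·(-1) = 0
Solving this homogeneous linear system for the smallest-integer solution (first nonzero entry positive) gives (1, 1, -2).

(1, 1, -2)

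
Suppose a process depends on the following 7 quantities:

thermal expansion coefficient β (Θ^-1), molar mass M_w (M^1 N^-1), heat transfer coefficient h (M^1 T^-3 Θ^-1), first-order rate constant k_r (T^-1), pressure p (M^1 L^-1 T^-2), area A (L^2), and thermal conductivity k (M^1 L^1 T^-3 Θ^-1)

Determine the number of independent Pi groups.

There are 7 variables and 5 base dimensions (M, L, T, Θ, N).
The dimension matrix has rank 5.
Independent dimensionless groups: 7 − 5 = 2.

2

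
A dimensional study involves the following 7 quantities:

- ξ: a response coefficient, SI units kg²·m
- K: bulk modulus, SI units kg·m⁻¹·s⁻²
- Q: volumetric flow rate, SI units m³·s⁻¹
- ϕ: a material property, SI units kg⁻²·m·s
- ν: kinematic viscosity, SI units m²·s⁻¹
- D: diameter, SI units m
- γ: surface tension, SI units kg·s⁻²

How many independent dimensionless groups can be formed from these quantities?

There are 7 variables and 3 base dimensions (M, L, T).
The dimension matrix has rank 3.
Independent dimensionless groups: 7 − 3 = 4.

4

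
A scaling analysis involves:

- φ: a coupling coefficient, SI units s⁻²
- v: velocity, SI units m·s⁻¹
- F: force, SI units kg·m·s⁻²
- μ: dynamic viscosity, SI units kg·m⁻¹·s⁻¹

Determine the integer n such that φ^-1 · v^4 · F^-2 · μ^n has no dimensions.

2

Balance the M exponent: (1)·n from μ, plus −(0) + 4·(0) − 2·(1) = -2 from the rest, must sum to zero.
n − 2 = 0, so n = 2.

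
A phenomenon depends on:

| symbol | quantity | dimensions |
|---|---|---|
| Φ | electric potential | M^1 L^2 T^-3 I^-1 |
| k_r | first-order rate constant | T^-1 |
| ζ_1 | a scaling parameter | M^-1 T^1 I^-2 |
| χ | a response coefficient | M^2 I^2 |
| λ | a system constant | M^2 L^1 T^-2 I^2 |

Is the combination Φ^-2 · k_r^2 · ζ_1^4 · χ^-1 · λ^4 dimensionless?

Sum the exponent of each base dimension across the product:
  M: −2·[Φ]_M + 2·[k_r]_M + 4·[ζ_1]_M − [χ]_M + 4·[λ]_M = −2·(1) + 2·(0) + 4·(-1) − (2) + 4·(2) = 0
  L: −2·[Φ]_L + 2·[k_r]_L + 4·[ζ_1]_L − [χ]_L + 4·[λ]_L = −2·(2) + 2·(0) + 4·(0) − (0) + 4·(1) = 0
  T: −2·[Φ]_T + 2·[k_r]_T + 4·[ζ_1]_T − [χ]_T + 4·[λ]_T = −2·(-3) + 2·(-1) + 4·(1) − (0) + 4·(-2) = 0
  I: −2·[Φ]_I + 2·[k_r]_I + 4·[ζ_1]_I − [χ]_I + 4·[λ]_I = −2·(-1) + 2·(0) + 4·(-2) − (2) + 4·(2) = 0
All base exponents vanish — dimensionless.

yes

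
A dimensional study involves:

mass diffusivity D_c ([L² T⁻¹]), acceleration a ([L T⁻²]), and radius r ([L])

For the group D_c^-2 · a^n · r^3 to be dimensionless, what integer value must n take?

1

Balance the L exponent: (1)·n from a, plus −2·(2) + 3·(1) = -1 from the rest, must sum to zero.
n − 1 = 0, so n = 1.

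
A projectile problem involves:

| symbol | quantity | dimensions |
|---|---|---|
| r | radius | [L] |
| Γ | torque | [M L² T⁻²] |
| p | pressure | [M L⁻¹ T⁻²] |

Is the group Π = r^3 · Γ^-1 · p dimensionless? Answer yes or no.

Sum the exponent of each base dimension across the product:
  M: 3·[r]_M − [Γ]_M + [p]_M = 3·(0) − (1) + (1) = 0
  L: 3·[r]_L − [Γ]_L + [p]_L = 3·(1) − (2) + (-1) = 0
  T: 3·[r]_T − [Γ]_T + [p]_T = 3·(0) − (-2) + (-2) = 0
All base exponents vanish — dimensionless.

yes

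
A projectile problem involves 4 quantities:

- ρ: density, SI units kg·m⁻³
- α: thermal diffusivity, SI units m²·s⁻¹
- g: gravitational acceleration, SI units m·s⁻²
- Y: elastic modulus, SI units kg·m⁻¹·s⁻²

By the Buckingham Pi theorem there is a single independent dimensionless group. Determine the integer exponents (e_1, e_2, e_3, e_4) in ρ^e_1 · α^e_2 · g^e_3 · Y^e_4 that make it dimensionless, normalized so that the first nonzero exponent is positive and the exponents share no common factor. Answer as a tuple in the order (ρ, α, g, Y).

(3, 2, 2, -3)

M: e_1·(1) + e_2·(0) + e_3·(0) + e_4·(1) = 0
L: e_1·(-3) + e_2·(2) + e_3·(1) + e_4·(-1) = 0
T: e_1·(0) + e_2·(-1) + e_3·(-2) + e_4·(-2) = 0
Solving this homogeneous linear system for the smallest-integer solution (first nonzero entry positive) gives (3, 2, 2, -3).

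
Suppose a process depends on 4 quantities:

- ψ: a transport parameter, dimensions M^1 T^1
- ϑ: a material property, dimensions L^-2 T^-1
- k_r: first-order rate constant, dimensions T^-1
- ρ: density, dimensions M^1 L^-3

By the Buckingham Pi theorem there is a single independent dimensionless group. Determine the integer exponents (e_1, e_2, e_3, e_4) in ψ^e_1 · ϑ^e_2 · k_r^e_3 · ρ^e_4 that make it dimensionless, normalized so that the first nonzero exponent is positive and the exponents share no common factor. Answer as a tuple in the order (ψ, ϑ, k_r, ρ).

M: e_1·(1) + e_2·(0) + e_3·(0) + e_4·(1) = 0
L: e_1·(0) + e_2·(-2) + e_3·(0) + e_4·(-3) = 0
T: e_1·(1) + e_2·(-1) + e_3·(-1) + e_4·(0) = 0
Solving this homogeneous linear system for the smallest-integer solution (first nonzero entry positive) gives (2, 3, -1, -2).

(2, 3, -1, -2)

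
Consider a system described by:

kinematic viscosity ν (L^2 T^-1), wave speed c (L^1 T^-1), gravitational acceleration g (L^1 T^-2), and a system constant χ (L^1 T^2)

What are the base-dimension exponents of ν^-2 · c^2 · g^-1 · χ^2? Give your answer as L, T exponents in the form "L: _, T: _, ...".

Collect each base-dimension exponent across the product:
  L: −2·(2) + 2·(1) − (1) + 2·(1) = -1
  T: −2·(-1) + 2·(-1) − (-2) + 2·(2) = 6
So the dimensions are [L⁻¹ T⁶].

L: -1, T: 6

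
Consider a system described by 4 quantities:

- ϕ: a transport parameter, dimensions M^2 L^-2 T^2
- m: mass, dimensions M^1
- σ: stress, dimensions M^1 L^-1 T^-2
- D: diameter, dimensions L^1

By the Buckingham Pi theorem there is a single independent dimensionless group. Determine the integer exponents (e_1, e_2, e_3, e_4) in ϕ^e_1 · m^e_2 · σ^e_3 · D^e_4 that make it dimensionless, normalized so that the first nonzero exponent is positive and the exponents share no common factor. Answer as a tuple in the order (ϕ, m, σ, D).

M: e_1·(2) + e_2·(1) + e_3·(1) + e_4·(0) = 0
L: e_1·(-2) + e_2·(0) + e_3·(-1) + e_4·(1) = 0
T: e_1·(2) + e_2·(0) + e_3·(-2) + e_4·(0) = 0
Solving this homogeneous linear system for the smallest-integer solution (first nonzero entry positive) gives (1, -3, 1, 3).

(1, -3, 1, 3)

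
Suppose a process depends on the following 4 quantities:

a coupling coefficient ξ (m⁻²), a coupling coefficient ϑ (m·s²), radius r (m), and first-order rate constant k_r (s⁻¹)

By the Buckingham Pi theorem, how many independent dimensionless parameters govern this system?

2

There are 4 variables and 2 base dimensions (L, T).
The dimension matrix has rank 2.
Independent dimensionless groups: 4 − 2 = 2.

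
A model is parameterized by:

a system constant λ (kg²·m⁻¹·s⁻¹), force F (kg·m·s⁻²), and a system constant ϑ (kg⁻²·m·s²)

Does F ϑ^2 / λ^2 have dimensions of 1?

no

Sum the exponent of each base dimension across the product:
  M: −2·[λ]_M + [F]_M + 2·[ϑ]_M = −2·(2) + (1) + 2·(-2) = -7
  L: −2·[λ]_L + [F]_L + 2·[ϑ]_L = −2·(-1) + (1) + 2·(1) = 5
  T: −2·[λ]_T + [F]_T + 2·[ϑ]_T = −2·(-1) + (-2) + 2·(2) = 4
Net dimensions [M⁻⁷ L⁵ T⁴] ≠ [1] — not dimensionless.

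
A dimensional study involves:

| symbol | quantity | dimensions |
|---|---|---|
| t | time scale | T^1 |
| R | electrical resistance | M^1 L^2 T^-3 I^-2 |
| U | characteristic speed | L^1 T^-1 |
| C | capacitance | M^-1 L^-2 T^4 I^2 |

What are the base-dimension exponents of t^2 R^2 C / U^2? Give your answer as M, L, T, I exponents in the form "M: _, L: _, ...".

M: 1, L: 0, T: 2, I: -2

Collect each base-dimension exponent across the product:
  M: 2·(0) + 2·(1) − 2·(0) + (-1) = 1
  L: 2·(0) + 2·(2) − 2·(1) + (-2) = 0
  T: 2·(1) + 2·(-3) − 2·(-1) + (4) = 2
  I: 2·(0) + 2·(-2) − 2·(0) + (2) = -2
So the dimensions are [M T² I⁻²].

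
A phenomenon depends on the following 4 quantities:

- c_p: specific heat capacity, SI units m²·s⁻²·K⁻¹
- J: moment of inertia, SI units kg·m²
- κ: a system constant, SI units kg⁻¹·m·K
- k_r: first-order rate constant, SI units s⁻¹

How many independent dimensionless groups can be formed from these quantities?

There are 4 variables and 4 base dimensions (M, L, T, Θ).
The dimension matrix has rank 4.
Independent dimensionless groups: 4 − 4 = 0.

0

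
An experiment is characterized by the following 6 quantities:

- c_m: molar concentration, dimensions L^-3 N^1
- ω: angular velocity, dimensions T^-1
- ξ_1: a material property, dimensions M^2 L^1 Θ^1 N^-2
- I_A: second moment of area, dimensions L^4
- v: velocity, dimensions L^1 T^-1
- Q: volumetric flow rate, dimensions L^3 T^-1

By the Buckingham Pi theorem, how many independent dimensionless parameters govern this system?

2

There are 6 variables and 5 base dimensions (M, L, T, Θ, N).
The dimension matrix has rank 4 (less than 5: the dimension vectors are linearly dependent).
Independent dimensionless groups: 6 − 4 = 2.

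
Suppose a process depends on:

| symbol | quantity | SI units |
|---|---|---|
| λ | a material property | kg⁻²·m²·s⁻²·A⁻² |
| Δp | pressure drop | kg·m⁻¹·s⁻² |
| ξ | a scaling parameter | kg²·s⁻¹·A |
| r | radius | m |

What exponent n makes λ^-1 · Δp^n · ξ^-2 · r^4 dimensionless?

2

Balance the M exponent: (1)·n from Δp, plus −(-2) − 2·(2) + 4·(0) = -2 from the rest, must sum to zero.
n − 2 = 0, so n = 2.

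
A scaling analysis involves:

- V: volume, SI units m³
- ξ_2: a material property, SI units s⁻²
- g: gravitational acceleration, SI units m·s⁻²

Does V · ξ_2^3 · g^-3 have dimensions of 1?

Sum the exponent of each base dimension across the product:
  L: [V]_L + 3·[ξ_2]_L − 3·[g]_L = (3) + 3·(0) − 3·(1) = 0
  T: [V]_T + 3·[ξ_2]_T − 3·[g]_T = (0) + 3·(-2) − 3·(-2) = 0
All base exponents vanish — dimensionless.

yes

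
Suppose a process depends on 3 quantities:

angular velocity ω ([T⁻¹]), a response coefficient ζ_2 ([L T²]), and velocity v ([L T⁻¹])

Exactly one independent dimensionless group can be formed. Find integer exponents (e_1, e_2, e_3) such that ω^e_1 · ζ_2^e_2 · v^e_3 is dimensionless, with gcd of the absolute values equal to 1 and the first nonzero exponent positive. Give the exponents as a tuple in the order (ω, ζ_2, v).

(3, 1, -1)

L: e_1·(0) + e_2·(1) + e_3·(1) = 0
T: e_1·(-1) + e_2·(2) + e_3·(-1) = 0
Solving this homogeneous linear system for the smallest-integer solution (first nonzero entry positive) gives (3, 1, -1).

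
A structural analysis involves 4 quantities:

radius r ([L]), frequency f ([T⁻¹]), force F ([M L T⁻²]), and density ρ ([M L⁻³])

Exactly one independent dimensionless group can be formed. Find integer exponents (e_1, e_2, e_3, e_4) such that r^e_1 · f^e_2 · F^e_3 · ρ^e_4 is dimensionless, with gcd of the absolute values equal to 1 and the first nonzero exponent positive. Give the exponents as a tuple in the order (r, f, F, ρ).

M: e_1·(0) + e_2·(0) + e_3·(1) + e_4·(1) = 0
L: e_1·(1) + e_2·(0) + e_3·(1) + e_4·(-3) = 0
T: e_1·(0) + e_2·(-1) + e_3·(-2) + e_4·(0) = 0
Solving this homogeneous linear system for the smallest-integer solution (first nonzero entry positive) gives (4, 2, -1, 1).

(4, 2, -1, 1)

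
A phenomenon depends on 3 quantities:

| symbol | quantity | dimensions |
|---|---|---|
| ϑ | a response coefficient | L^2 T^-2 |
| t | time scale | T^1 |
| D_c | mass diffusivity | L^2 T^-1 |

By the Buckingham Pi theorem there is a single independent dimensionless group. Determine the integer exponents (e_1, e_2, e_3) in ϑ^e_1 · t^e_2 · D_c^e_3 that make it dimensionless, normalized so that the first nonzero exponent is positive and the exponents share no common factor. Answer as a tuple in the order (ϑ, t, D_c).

(1, 1, -1)

L: e_1·(2) + e_2·(0) + e_3·(2) = 0
T: e_1·(-2) + e_2·(1) + e_3·(-1) = 0
Solving this homogeneous linear system for the smallest-integer solution (first nonzero entry positive) gives (1, 1, -1).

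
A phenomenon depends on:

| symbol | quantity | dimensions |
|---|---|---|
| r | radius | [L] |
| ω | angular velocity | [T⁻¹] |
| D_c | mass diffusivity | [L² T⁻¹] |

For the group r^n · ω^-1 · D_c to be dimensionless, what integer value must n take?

-2

Balance the L exponent: (1)·n from r, plus −(0) + (2) = 2 from the rest, must sum to zero.
n + 2 = 0, so n = -2.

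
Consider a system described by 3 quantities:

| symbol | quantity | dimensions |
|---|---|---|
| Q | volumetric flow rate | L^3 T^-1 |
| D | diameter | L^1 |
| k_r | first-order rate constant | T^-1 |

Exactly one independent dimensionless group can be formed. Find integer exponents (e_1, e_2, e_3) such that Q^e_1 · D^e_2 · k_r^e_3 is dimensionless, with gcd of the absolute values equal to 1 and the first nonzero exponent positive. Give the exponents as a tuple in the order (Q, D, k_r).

(1, -3, -1)

L: e_1·(3) + e_2·(1) + e_3·(0) = 0
T: e_1·(-1) + e_2·(0) + e_3·(-1) = 0
Solving this homogeneous linear system for the smallest-integer solution (first nonzero entry positive) gives (1, -3, -1).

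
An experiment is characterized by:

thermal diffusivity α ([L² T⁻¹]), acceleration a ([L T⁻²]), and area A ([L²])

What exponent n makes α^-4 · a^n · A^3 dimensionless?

2

Balance the L exponent: (1)·n from a, plus −4·(2) + 3·(2) = -2 from the rest, must sum to zero.
n − 2 = 0, so n = 2.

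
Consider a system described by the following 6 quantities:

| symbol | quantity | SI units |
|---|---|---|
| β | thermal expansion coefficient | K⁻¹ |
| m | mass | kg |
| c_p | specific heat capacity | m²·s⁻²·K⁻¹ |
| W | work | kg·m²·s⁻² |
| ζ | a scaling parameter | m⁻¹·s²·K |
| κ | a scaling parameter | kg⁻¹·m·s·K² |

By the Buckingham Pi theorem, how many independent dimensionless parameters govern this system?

2

There are 6 variables and 4 base dimensions (M, L, T, Θ).
The dimension matrix has rank 4.
Independent dimensionless groups: 6 − 4 = 2.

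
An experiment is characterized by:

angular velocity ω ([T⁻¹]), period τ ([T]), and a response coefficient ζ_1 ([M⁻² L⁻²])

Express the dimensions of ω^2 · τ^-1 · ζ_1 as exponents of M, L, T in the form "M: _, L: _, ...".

Collect each base-dimension exponent across the product:
  M: 2·(0) − (0) + (-2) = -2
  L: 2·(0) − (0) + (-2) = -2
  T: 2·(-1) − (1) + (0) = -3
So the dimensions are [M⁻² L⁻² T⁻³].

M: -2, L: -2, T: -3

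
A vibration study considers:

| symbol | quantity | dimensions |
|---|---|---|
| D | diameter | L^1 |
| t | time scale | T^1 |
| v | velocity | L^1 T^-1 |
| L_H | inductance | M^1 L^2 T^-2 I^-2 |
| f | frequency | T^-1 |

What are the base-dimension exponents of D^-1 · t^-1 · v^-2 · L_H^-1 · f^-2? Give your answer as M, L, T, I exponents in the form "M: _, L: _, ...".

Collect each base-dimension exponent across the product:
  M: −(0) − (0) − 2·(0) − (1) − 2·(0) = -1
  L: −(1) − (0) − 2·(1) − (2) − 2·(0) = -5
  T: −(0) − (1) − 2·(-1) − (-2) − 2·(-1) = 5
  I: −(0) − (0) − 2·(0) − (-2) − 2·(0) = 2
So the dimensions are [M⁻¹ L⁻⁵ T⁵ I²].

M: -1, L: -5, T: 5, I: 2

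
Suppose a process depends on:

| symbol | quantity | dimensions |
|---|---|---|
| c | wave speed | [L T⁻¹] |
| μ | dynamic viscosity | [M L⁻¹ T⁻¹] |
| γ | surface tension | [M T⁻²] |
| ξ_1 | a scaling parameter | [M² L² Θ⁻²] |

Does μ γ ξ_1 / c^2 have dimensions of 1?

Sum the exponent of each base dimension across the product:
  M: −2·[c]_M + [μ]_M + [γ]_M + [ξ_1]_M = −2·(0) + (1) + (1) + (2) = 4
  L: −2·[c]_L + [μ]_L + [γ]_L + [ξ_1]_L = −2·(1) + (-1) + (0) + (2) = -1
  T: −2·[c]_T + [μ]_T + [γ]_T + [ξ_1]_T = −2·(-1) + (-1) + (-2) + (0) = -1
  Θ: −2·[c]_Θ + [μ]_Θ + [γ]_Θ + [ξ_1]_Θ = −2·(0) + (0) + (0) + (-2) = -2
Net dimensions [M⁴ L⁻¹ T⁻¹ Θ⁻²] ≠ [1] — not dimensionless.

no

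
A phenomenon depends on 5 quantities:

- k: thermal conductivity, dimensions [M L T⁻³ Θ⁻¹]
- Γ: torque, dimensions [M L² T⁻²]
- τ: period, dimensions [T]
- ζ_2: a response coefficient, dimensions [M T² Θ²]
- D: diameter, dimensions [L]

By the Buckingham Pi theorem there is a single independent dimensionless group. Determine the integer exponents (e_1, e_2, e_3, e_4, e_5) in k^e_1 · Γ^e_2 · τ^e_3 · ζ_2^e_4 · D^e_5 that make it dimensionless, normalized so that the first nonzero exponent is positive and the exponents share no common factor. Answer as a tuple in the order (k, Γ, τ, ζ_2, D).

(2, -3, -2, 1, 4)

M: e_1·(1) + e_2·(1) + e_3·(0) + e_4·(1) + e_5·(0) = 0
L: e_1·(1) + e_2·(2) + e_3·(0) + e_4·(0) + e_5·(1) = 0
T: e_1·(-3) + e_2·(-2) + e_3·(1) + e_4·(2) + e_5·(0) = 0
Θ: e_1·(-1) + e_2·(0) + e_3·(0) + e_4·(2) + e_5·(0) = 0
Solving this homogeneous linear system for the smallest-integer solution (first nonzero entry positive) gives (2, -3, -2, 1, 4).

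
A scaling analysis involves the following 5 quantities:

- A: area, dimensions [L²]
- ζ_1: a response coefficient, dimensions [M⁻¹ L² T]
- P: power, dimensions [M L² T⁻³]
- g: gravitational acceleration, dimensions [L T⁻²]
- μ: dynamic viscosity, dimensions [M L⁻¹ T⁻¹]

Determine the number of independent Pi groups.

There are 5 variables and 3 base dimensions (M, L, T).
The dimension matrix has rank 3.
Independent dimensionless groups: 5 − 3 = 2.

2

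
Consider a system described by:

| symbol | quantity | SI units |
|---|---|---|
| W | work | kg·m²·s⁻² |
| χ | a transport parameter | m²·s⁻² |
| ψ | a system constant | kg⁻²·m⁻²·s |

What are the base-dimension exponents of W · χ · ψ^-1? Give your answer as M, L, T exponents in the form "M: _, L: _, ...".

M: 3, L: 6, T: -5

Collect each base-dimension exponent across the product:
  M: (1) + (0) − (-2) = 3
  L: (2) + (2) − (-2) = 6
  T: (-2) + (-2) − (1) = -5
So the dimensions are [M³ L⁶ T⁻⁵].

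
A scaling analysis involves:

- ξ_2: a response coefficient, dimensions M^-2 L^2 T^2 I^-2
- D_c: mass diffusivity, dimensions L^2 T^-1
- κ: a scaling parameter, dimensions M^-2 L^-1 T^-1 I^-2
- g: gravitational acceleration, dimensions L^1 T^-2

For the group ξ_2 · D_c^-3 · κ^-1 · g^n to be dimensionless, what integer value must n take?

Balance the L exponent: (1)·n from g, plus (2) − 3·(2) − (-1) = -3 from the rest, must sum to zero.
n − 3 = 0, so n = 3.

3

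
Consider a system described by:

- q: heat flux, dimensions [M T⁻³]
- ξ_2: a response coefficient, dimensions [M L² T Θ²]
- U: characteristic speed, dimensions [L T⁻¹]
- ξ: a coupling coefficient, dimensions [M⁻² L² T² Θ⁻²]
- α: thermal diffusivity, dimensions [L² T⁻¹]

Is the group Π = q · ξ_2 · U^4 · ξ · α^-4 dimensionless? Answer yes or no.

yes

Sum the exponent of each base dimension across the product:
  M: [q]_M + [ξ_2]_M + 4·[U]_M + [ξ]_M − 4·[α]_M = (1) + (1) + 4·(0) + (-2) − 4·(0) = 0
  L: [q]_L + [ξ_2]_L + 4·[U]_L + [ξ]_L − 4·[α]_L = (0) + (2) + 4·(1) + (2) − 4·(2) = 0
  T: [q]_T + [ξ_2]_T + 4·[U]_T + [ξ]_T − 4·[α]_T = (-3) + (1) + 4·(-1) + (2) − 4·(-1) = 0
  Θ: [q]_Θ + [ξ_2]_Θ + 4·[U]_Θ + [ξ]_Θ − 4·[α]_Θ = (0) + (2) + 4·(0) + (-2) − 4·(0) = 0
All base exponents vanish — dimensionless.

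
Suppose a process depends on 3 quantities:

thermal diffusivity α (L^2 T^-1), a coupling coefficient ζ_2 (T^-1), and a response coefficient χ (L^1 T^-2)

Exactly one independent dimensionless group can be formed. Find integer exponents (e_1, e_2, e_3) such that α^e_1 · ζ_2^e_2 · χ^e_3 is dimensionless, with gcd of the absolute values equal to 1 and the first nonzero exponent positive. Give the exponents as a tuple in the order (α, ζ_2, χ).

(1, 3, -2)

L: e_1·(2) + e_2·(0) + e_3·(1) = 0
T: e_1·(-1) + e_2·(-1) + e_3·(-2) = 0
Solving this homogeneous linear system for the smallest-integer solution (first nonzero entry positive) gives (1, 3, -2).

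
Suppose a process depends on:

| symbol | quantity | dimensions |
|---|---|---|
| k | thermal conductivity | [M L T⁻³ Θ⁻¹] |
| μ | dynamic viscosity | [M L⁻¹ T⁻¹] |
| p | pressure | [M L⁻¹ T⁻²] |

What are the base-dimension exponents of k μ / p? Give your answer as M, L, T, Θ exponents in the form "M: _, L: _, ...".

M: 1, L: 1, T: -2, Θ: -1

Collect each base-dimension exponent across the product:
  M: (1) + (1) − (1) = 1
  L: (1) + (-1) − (-1) = 1
  T: (-3) + (-1) − (-2) = -2
  Θ: (-1) + (0) − (0) = -1
So the dimensions are [M L T⁻² Θ⁻¹].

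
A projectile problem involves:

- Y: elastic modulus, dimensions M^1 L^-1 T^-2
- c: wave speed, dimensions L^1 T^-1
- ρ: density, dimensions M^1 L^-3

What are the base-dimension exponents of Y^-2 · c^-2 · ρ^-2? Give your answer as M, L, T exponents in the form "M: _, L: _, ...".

Collect each base-dimension exponent across the product:
  M: −2·(1) − 2·(0) − 2·(1) = -4
  L: −2·(-1) − 2·(1) − 2·(-3) = 6
  T: −2·(-2) − 2·(-1) − 2·(0) = 6
So the dimensions are [M⁻⁴ L⁶ T⁶].

M: -4, L: 6, T: 6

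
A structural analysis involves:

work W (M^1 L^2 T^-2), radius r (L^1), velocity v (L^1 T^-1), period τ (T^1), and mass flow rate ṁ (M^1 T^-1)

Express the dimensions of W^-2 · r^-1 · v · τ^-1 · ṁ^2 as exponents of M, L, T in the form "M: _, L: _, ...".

Collect each base-dimension exponent across the product:
  M: −2·(1) − (0) + (0) − (0) + 2·(1) = 0
  L: −2·(2) − (1) + (1) − (0) + 2·(0) = -4
  T: −2·(-2) − (0) + (-1) − (1) + 2·(-1) = 0
So the dimensions are [L⁻⁴].

M: 0, L: -4, T: 0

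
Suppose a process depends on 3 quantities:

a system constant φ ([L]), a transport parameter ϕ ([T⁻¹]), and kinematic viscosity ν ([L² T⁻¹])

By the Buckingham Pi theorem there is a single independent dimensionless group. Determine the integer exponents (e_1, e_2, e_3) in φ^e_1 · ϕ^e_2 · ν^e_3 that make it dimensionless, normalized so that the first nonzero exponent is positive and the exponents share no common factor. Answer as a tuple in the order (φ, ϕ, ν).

(2, 1, -1)

L: e_1·(1) + e_2·(0) + e_3·(2) = 0
T: e_1·(0) + e_2·(-1) + e_3·(-1) = 0
Solving this homogeneous linear system for the smallest-integer solution (first nonzero entry positive) gives (2, 1, -1).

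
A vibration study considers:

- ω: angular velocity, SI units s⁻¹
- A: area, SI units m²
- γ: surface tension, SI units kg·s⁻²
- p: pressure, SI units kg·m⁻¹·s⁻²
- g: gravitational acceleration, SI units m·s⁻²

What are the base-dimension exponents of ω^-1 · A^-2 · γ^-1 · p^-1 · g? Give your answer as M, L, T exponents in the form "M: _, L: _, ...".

Collect each base-dimension exponent across the product:
  M: −(0) − 2·(0) − (1) − (1) + (0) = -2
  L: −(0) − 2·(2) − (0) − (-1) + (1) = -2
  T: −(-1) − 2·(0) − (-2) − (-2) + (-2) = 3
So the dimensions are [M⁻² L⁻² T³].

M: -2, L: -2, T: 3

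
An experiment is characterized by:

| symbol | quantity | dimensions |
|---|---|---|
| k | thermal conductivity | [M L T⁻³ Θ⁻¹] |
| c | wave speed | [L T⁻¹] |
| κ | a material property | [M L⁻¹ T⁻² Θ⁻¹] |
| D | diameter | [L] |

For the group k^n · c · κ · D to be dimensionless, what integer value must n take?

Balance the M exponent: (1)·n from k, plus (0) + (1) + (0) = 1 from the rest, must sum to zero.
n + 1 = 0, so n = -1.

-1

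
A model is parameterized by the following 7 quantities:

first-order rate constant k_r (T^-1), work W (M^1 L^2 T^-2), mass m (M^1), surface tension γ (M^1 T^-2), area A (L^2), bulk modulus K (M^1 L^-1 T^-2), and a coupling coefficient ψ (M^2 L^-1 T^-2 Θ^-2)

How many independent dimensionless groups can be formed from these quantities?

3

There are 7 variables and 4 base dimensions (M, L, T, Θ).
The dimension matrix has rank 4.
Independent dimensionless groups: 7 − 4 = 3.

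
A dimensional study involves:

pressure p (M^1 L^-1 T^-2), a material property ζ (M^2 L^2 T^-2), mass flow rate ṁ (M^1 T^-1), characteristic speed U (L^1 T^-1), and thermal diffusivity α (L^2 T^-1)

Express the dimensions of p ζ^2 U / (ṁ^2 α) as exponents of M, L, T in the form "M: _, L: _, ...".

Collect each base-dimension exponent across the product:
  M: (1) + 2·(2) − 2·(1) + (0) − (0) = 3
  L: (-1) + 2·(2) − 2·(0) + (1) − (2) = 2
  T: (-2) + 2·(-2) − 2·(-1) + (-1) − (-1) = -4
So the dimensions are [M³ L² T⁻⁴].

M: 3, L: 2, T: -4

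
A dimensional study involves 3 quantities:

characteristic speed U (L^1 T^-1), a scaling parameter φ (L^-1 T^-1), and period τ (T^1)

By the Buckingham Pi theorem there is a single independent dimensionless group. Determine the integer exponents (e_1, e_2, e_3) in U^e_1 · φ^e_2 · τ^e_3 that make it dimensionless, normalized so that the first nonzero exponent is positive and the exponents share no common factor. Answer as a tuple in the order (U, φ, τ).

(1, 1, 2)

L: e_1·(1) + e_2·(-1) + e_3·(0) = 0
T: e_1·(-1) + e_2·(-1) + e_3·(1) = 0
Solving this homogeneous linear system for the smallest-integer solution (first nonzero entry positive) gives (1, 1, 2).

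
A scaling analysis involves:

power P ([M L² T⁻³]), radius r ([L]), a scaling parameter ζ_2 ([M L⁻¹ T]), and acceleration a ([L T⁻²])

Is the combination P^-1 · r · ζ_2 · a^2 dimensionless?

yes

Sum the exponent of each base dimension across the product:
  M: −[P]_M + [r]_M + [ζ_2]_M + 2·[a]_M = −(1) + (0) + (1) + 2·(0) = 0
  L: −[P]_L + [r]_L + [ζ_2]_L + 2·[a]_L = −(2) + (1) + (-1) + 2·(1) = 0
  T: −[P]_T + [r]_T + [ζ_2]_T + 2·[a]_T = −(-3) + (0) + (1) + 2·(-2) = 0
  I: −[P]_I + [r]_I + [ζ_2]_I + 2·[a]_I = −(0) + (0) + (0) + 2·(0) = 0
All base exponents vanish — dimensionless.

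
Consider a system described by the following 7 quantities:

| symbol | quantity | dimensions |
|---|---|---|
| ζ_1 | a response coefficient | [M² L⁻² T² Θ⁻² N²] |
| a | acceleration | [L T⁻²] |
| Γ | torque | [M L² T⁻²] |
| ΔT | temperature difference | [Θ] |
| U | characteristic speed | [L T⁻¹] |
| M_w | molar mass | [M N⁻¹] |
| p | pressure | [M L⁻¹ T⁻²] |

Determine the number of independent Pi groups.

There are 7 variables and 5 base dimensions (M, L, T, Θ, N).
The dimension matrix has rank 5.
Independent dimensionless groups: 7 − 5 = 2.

2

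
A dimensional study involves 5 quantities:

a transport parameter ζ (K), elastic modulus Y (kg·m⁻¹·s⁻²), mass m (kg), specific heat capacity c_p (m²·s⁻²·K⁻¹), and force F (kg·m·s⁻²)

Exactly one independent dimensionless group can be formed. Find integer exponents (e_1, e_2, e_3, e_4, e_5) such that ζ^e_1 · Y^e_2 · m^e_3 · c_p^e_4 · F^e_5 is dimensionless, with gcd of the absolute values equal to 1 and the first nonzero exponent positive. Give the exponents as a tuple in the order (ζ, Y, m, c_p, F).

M: e_1·(0) + e_2·(1) + e_3·(1) + e_4·(0) + e_5·(1) = 0
L: e_1·(0) + e_2·(-1) + e_3·(0) + e_4·(2) + e_5·(1) = 0
T: e_1·(0) + e_2·(-2) + e_3·(0) + e_4·(-2) + e_5·(-2) = 0
Θ: e_1·(1) + e_2·(0) + e_3·(0) + e_4·(-1) + e_5·(0) = 0
Solving this homogeneous linear system for the smallest-integer solution (first nonzero entry positive) gives (2, 1, 2, 2, -3).

(2, 1, 2, 2, -3)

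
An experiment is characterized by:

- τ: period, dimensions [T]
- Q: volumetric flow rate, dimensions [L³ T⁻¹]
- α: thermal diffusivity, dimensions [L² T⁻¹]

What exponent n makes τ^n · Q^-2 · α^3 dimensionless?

Balance the T exponent: (1)·n from τ, plus −2·(-1) + 3·(-1) = -1 from the rest, must sum to zero.
n − 1 = 0, so n = 1.

1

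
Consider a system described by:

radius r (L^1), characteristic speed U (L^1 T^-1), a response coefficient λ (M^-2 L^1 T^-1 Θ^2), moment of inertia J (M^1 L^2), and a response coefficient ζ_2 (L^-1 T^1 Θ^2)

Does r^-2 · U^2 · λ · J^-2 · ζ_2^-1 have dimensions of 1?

no

Sum the exponent of each base dimension across the product:
  M: −2·[r]_M + 2·[U]_M + [λ]_M − 2·[J]_M − [ζ_2]_M = −2·(0) + 2·(0) + (-2) − 2·(1) − (0) = -4
  L: −2·[r]_L + 2·[U]_L + [λ]_L − 2·[J]_L − [ζ_2]_L = −2·(1) + 2·(1) + (1) − 2·(2) − (-1) = -2
  T: −2·[r]_T + 2·[U]_T + [λ]_T − 2·[J]_T − [ζ_2]_T = −2·(0) + 2·(-1) + (-1) − 2·(0) − (1) = -4
  Θ: −2·[r]_Θ + 2·[U]_Θ + [λ]_Θ − 2·[J]_Θ − [ζ_2]_Θ = −2·(0) + 2·(0) + (2) − 2·(0) − (2) = 0
Net dimensions [M⁻⁴ L⁻² T⁻⁴] ≠ [1] — not dimensionless.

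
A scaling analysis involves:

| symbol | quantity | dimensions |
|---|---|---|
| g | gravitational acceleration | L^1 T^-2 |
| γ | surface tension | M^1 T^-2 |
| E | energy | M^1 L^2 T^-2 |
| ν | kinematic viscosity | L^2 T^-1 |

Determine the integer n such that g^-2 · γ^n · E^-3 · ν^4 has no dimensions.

3

Balance the M exponent: (1)·n from γ, plus −2·(0) − 3·(1) + 4·(0) = -3 from the rest, must sum to zero.
n − 3 = 0, so n = 3.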